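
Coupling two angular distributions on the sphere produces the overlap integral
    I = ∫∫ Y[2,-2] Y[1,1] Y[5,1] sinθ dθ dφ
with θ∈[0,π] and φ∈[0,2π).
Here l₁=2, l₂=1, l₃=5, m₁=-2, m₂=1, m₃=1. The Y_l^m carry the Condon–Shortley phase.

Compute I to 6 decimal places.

0.000000

|2−1|≤5≤2+1 violated ⇒ I = 0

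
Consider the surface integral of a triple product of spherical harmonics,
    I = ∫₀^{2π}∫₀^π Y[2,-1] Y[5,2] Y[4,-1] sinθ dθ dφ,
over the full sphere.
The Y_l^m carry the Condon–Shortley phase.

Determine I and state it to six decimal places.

0.000000

L=11 odd ⇒ parity kills the (l;000) factor ⇒ I = 0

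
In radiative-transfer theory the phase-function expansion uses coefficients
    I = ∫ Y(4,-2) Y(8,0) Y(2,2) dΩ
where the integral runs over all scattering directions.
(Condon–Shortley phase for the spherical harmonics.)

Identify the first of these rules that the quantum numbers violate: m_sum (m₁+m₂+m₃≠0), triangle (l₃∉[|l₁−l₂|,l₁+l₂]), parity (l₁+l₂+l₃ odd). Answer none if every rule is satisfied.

m₁+m₂+m₃ = -2 + 0 + 2 = 0  ✓
triangle: |4−8|=4 ≤ l₃=2 ≤ 4+8=12  ✗
parity: l₁+l₂+l₃ = 14 is even

triangle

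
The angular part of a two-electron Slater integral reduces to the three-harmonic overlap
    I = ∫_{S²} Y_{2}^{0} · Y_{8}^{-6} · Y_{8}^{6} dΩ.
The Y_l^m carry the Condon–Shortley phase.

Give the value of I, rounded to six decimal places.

-0.079678

m-sum 0 ✓  L=18 even ✓  6≤8≤10 ✓
Π(2lᵢ+1) = 5×17×17 = 1445
triangle coeff Δ(2,8,8) = 1/348840
Σ_t [0,2]: t=0:+1/116121600 t=1:−1/25401600 t=2:+1/116121600 = -1/45158400
(3j)²=24/1615 [(2 8 8; 0 0 0)], sign=-1
Σ_t [0,2]: t=0:+1/3832012800 t=1:−1/6227020800 t=2:+1/348713164800 = 1/9686476800
(3j)²=6/1615 [(2 8 8; 0 -6 6)], sign=+1
⇒ 4πI² = 144/1805
I = (-1)√(144/1805/(4π)) = -0.07967787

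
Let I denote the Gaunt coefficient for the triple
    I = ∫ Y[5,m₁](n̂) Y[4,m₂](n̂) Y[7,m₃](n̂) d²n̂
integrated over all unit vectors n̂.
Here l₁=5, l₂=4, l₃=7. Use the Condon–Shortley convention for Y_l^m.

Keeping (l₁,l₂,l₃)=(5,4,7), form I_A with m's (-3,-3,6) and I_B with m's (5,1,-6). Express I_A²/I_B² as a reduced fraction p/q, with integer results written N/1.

Same 5,4,7: normalisation and zero-m 3j drop out of the ratio.
A: Δ: 2! 8! 6! / 17! → 1/6126120; sum: t=0:+1/9676800 t=1:−1/3628800 = -1/5806080; 3j²(5 4 7; -3 -3 6) = Δ·Π!·Σ² = 5/408  (sign +1)
B: Δ: 2! 8! 6! / 17! → 1/6126120; sum: t=0:+1/9676800 = 1/9676800; 3j²(5 4 7; 5 1 -6) = Δ·Π!·Σ² = 27/952  (sign -1)
I_A²/I_B² = (5/408)/(27/952) = 35/81

35/81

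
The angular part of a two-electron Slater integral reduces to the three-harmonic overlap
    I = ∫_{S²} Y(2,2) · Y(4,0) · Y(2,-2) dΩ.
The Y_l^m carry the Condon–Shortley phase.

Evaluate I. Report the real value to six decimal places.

0.040299

Rules hold: Σm=0, L=8 even, 2≤2≤6.
N = 5·9·5 = 225
Δ = 4!·0!·4!/9! = 1/630
Racah Σ t=2..2: t=2:+1/16 = 1/16
⇒ 3j(2 4 2; 0 0 0)² = 2/35, sgn +1
Racah Σ t=0..0: t=0:+1/576 = 1/576
⇒ 3j(2 4 2; 2 0 -2)² = 1/630, sgn +1
4πI² = N·(3j₀)²·(3jₘ)² = 1/49
I = +1·√(0.0204082/4π) = 0.04029926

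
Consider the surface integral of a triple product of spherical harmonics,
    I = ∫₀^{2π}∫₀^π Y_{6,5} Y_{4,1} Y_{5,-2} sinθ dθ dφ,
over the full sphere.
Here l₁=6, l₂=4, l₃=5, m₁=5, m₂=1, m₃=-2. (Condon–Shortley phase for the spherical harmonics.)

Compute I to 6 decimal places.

m-sum = 5 + 1 − 2 = 4 ≠ 0 ⇒ I = 0

0.000000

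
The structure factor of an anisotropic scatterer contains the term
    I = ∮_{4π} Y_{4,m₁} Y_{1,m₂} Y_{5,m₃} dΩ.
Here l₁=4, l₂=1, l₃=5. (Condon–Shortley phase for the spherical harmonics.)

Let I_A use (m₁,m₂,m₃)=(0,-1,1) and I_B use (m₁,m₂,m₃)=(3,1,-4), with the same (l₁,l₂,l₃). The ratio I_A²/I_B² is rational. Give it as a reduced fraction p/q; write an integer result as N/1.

5/12

Shared (l₁,l₂,l₃)=(4,1,5): N and (l;000)² cancel in I_A²/I_B².
A: Δ = 0!·8!·2!/11! = 1/495; Racah Σ t=0..0: t=0:+1/1152 = 1/1152; ⇒ 3j(4 1 5; 0 -1 1)² = 1/33, sgn +1
B: Δ = 0!·8!·2!/11! = 1/495; Racah Σ t=0..0: t=0:+1/10080 = 1/10080; ⇒ 3j(4 1 5; 3 1 -4)² = 4/55, sgn -1
I_A²/I_B² = (1/33)/(4/55) = 5/12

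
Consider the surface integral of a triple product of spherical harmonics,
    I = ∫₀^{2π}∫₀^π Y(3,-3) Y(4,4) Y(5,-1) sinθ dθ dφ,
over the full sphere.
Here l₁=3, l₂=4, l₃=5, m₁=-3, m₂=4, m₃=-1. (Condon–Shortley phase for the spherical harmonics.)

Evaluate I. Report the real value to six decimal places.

Checks pass: Σm=0; 12 even; l₃=5∈[1,7].
(2·3+1)(2·4+1)(2·5+1) = 693
Δ: 2! 4! 6! / 13! → 1/180180
sum: t=0:+1/576 t=1:−1/144 t=2:+1/576 = -1/288
3j²(3 4 5; 0 0 0) = Δ·Π!·Σ² = 20/1001  (sign +1)
sum: t=2:+1/34560 = 1/34560
3j²(3 4 5; -3 4 -1) = Δ·Π!·Σ² = 1/429  (sign +1)
combine: 4πI² = 693·20/1001·1/429 = 60/1859
take √, sign +1: I = 0.05067935

0.050679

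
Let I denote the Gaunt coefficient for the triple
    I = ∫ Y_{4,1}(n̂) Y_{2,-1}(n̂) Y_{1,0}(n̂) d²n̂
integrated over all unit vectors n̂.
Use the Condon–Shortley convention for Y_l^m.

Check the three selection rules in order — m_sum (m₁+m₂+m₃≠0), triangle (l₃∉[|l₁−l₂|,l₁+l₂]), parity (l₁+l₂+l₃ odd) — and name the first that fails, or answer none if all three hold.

triangle

m₁+m₂+m₃ = 1 − 1 + 0 = 0  ✓
triangle: |4−2|=2 ≤ l₃=1 ≤ 4+2=6  ✗
parity: l₁+l₂+l₃ = 7 is odd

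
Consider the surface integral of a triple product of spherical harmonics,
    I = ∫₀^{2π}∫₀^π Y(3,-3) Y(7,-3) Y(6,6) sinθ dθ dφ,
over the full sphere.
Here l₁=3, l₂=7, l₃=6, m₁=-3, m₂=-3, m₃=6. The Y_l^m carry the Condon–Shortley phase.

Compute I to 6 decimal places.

Checks pass: Σm=0; 16 even; l₃=6∈[4,10].
(2·3+1)(2·7+1)(2·6+1) = 1365
Δ: 4! 2! 10! / 17! → 1/2042040
sum: t=1:−1/207360 t=2:+1/57600 t=3:−1/207360 = 1/129600
3j²(3 7 6; 0 0 0) = Δ·Π!·Σ² = 168/12155  (sign +1)
sum: t=4:+1/174182400 = 1/174182400
3j²(3 7 6; -3 -3 6) = Δ·Π!·Σ² = 3/6188  (sign +1)
combine: 4πI² = 1365·168/12155·3/6188 = 378/41327
take √, sign +1: I = 0.02697889

0.026979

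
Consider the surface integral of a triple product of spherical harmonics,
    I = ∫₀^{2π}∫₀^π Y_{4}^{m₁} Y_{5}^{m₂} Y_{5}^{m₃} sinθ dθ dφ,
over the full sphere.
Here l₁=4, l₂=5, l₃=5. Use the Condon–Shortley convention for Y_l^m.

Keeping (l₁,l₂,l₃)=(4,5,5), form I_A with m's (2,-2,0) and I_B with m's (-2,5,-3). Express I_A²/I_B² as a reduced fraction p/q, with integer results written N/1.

Same 4,5,5: normalisation and zero-m 3j drop out of the ratio.
A: Δ: 4! 4! 6! / 15! → 1/3153150; sum: t=0:+1/3456 t=1:−1/1728 t=2:+1/11520 = -7/34560; 3j²(4 5 5; 2 -2 0) = Δ·Π!·Σ² = 7/858  (sign +1)
B: Δ: 4! 4! 6! / 15! → 1/3153150; sum: t=4:+1/69120 = 1/69120; 3j²(4 5 5; -2 5 -3) = Δ·Π!·Σ² = 4/143  (sign +1)
I_A²/I_B² = (7/858)/(4/143) = 7/24

7/24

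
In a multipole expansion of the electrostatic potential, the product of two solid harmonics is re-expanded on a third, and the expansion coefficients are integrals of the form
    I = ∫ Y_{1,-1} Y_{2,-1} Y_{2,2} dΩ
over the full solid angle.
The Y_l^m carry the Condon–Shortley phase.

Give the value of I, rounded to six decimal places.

l₁+l₂+l₃=5 is odd: 3j(l;000)=0 ⇒ I=0

0.000000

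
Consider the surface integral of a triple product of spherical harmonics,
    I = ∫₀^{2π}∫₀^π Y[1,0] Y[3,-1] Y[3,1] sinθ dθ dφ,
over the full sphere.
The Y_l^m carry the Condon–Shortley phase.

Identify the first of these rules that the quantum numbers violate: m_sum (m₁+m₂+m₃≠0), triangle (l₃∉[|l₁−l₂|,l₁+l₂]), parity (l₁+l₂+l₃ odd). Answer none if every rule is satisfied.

Σmᵢ = 0  ✓
l₃∈[|l₁−l₂|,l₁+l₂]=[2,4], have l₃=3  ✓
Σlᵢ = 7 ⇒ odd  ✗

parity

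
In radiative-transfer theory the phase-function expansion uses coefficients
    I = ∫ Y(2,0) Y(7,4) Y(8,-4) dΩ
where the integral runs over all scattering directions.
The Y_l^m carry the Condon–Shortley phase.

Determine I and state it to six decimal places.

0.000000

L=17 odd ⇒ parity kills the (l;000) factor ⇒ I = 0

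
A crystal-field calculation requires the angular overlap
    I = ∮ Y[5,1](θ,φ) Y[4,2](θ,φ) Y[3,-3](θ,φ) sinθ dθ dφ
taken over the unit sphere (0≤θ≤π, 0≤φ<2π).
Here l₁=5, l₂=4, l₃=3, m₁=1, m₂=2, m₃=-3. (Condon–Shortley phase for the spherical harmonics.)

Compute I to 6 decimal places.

0.143662

m-sum 0 ✓  L=12 even ✓  1≤3≤9 ✓
Π(2lᵢ+1) = 11×9×7 = 693
triangle coeff Δ(5,4,3) = 1/180180
Σ_t [2,4]: t=2:+1/576 t=3:−1/144 t=4:+1/576 = -1/288
(3j)²=20/1001 [(5 4 3; 0 0 0)], sign=+1
Σ_t [4,4]: t=4:+1/2304 = 1/2304
(3j)²=75/4004 [(5 4 3; 1 2 -3)], sign=+1
⇒ 4πI² = 3375/13013
I = (+1)√(3375/13013/(4π)) = 0.14366244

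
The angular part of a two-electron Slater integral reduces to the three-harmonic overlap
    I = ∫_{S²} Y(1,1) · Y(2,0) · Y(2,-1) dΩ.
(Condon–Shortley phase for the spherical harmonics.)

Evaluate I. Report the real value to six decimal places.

0.000000

Σlᵢ=5 odd — θ-integrand is odd under cosθ→−cosθ; I=0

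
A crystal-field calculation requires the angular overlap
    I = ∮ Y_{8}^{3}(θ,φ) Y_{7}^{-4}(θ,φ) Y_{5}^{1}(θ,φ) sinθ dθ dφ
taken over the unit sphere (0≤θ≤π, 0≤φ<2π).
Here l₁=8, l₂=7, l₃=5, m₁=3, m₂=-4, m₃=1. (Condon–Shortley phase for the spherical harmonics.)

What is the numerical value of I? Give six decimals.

0.095870

Rules hold: Σm=0, L=20 even, 1≤5≤15.
N = 17·15·11 = 2805
Δ = 10!·6!·4!/21! = 1/814773960
Racah Σ t=3..7: t=3:−1/87091200 t=4:+1/4976640 t=5:−1/2073600 t=6:+1/4976640 t=7:−1/87091200 = -1/9676800
⇒ 3j(8 7 5; 0 0 0)² = 360/46189, sgn +1
Racah Σ t=0..3: t=0:+1/2612736000 t=1:−1/69672960 t=2:+1/17418240 t=3:−1/34836480 = 11/746496000
⇒ 3j(8 7 5; 3 -4 1)² = 1331/251940, sgn +1
4πI² = N·(3j₀)²·(3jₘ)² = 119790/1037153
I = +1·√(0.115499/4π) = 0.09587027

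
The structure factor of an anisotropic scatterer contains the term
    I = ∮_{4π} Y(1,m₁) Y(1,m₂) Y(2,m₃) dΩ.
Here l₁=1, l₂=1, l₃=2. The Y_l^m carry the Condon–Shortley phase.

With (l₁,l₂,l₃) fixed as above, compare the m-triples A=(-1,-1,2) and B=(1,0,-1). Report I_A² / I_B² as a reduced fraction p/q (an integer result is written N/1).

2/1

Same 1,1,2: normalisation and zero-m 3j drop out of the ratio.
A: Δ: 0! 2! 2! / 5! → 1/30; sum: t=0:+1/4 = 1/4; 3j²(1 1 2; -1 -1 2) = Δ·Π!·Σ² = 1/5  (sign +1)
B: Δ: 0! 2! 2! / 5! → 1/30; sum: t=0:+1/2 = 1/2; 3j²(1 1 2; 1 0 -1) = Δ·Π!·Σ² = 1/10  (sign -1)
I_A²/I_B² = (1/5)/(1/10) = 2/1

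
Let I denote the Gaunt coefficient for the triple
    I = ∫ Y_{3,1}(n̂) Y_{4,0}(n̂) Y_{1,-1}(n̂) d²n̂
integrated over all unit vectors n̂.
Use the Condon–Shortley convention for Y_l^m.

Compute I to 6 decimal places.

0.150786

m-sum 0 ✓  L=8 even ✓  1≤1≤7 ✓
Π(2lᵢ+1) = 7×9×3 = 189
triangle coeff Δ(3,4,1) = 1/252
Σ_t [3,3]: t=3:−1/36 = -1/36
(3j)²=4/63 [(3 4 1; 0 0 0)], sign=+1
Σ_t [2,2]: t=2:+1/96 = 1/96
(3j)²=1/42 [(3 4 1; 1 0 -1)], sign=+1
⇒ 4πI² = 2/7
I = (+1)√(2/7/(4π)) = 0.15078601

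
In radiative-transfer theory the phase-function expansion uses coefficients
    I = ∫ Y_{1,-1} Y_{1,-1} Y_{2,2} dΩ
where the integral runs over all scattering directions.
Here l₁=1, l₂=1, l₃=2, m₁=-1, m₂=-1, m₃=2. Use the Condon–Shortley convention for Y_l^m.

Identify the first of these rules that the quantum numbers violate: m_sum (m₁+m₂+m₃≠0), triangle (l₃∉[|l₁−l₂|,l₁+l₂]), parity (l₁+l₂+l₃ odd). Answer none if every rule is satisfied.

m₁+m₂+m₃ = -1 − 1 + 2 = 0  ✓
triangle: |1−1|=0 ≤ l₃=2 ≤ 1+1=2  ✓
parity: l₁+l₂+l₃ = 4 is even  ✓

none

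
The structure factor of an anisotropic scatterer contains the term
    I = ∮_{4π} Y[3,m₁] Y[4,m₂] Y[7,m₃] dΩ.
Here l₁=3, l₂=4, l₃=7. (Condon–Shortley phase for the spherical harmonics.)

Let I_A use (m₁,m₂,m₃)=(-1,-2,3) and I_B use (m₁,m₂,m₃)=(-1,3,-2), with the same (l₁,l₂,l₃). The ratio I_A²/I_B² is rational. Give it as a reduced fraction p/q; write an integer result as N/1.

Shared (l₁,l₂,l₃)=(3,4,7): N and (l;000)² cancel in I_A²/I_B².
A: Δ = 0!·6!·8!/15! = 1/45045; Racah Σ t=0..0: t=0:+1/69120 = 1/69120; ⇒ 3j(3 4 7; -1 -2 3)² = 4/143, sgn +1
B: Δ = 0!·6!·8!/15! = 1/45045; Racah Σ t=0..0: t=0:+1/241920 = 1/241920; ⇒ 3j(3 4 7; -1 3 -2)² = 4/1001, sgn -1
I_A²/I_B² = (4/143)/(4/1001) = 7/1

7/1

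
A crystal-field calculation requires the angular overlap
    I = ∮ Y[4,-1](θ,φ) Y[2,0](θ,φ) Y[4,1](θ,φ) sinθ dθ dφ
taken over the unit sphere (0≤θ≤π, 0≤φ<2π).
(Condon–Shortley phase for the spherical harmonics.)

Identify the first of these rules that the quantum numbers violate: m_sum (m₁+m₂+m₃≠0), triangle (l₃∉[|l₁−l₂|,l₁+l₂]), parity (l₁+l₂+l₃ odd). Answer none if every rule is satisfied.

none

m₁+m₂+m₃ = -1 + 0 + 1 = 0  ✓
triangle: |4−2|=2 ≤ l₃=4 ≤ 4+2=6  ✓
parity: l₁+l₂+l₃ = 10 is even  ✓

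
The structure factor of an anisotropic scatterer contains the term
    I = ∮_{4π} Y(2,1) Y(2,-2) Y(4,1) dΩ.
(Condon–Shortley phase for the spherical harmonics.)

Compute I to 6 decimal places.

m-sum 0 ✓  L=8 even ✓  0≤4≤4 ✓
Π(2lᵢ+1) = 5×5×9 = 225
triangle coeff Δ(2,2,4) = 1/630
Σ_t [0,0]: t=0:+1/16 = 1/16
(3j)²=2/35 [(2 2 4; 0 0 0)], sign=+1
Σ_t [0,0]: t=0:+1/144 = 1/144
(3j)²=1/126 [(2 2 4; 1 -2 1)], sign=-1
⇒ 4πI² = 5/49
I = (-1)√(5/49/(4π)) = -0.09011188

-0.090112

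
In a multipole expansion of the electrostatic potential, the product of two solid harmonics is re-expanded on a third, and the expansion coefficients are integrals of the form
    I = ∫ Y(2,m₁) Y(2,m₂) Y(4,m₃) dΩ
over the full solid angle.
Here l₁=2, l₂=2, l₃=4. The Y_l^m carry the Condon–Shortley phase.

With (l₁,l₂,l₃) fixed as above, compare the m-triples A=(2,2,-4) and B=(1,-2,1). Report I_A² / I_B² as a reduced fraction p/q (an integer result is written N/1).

Same 2,2,4: normalisation and zero-m 3j drop out of the ratio.
A: Δ: 0! 4! 4! / 9! → 1/630; sum: t=0:+1/576 = 1/576; 3j²(2 2 4; 2 2 -4) = Δ·Π!·Σ² = 1/9  (sign +1)
B: Δ: 0! 4! 4! / 9! → 1/630; sum: t=0:+1/144 = 1/144; 3j²(2 2 4; 1 -2 1) = Δ·Π!·Σ² = 1/126  (sign -1)
I_A²/I_B² = (1/9)/(1/126) = 14/1

14/1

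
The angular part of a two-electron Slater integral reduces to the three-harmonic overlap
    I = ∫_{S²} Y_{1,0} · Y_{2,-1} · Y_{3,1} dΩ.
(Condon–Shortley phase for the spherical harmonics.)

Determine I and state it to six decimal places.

Rules hold: Σm=0, L=6 even, 1≤3≤3.
N = 3·5·7 = 105
Δ = 0!·2!·4!/7! = 1/105
Racah Σ t=0..0: t=0:+1/4 = 1/4
⇒ 3j(1 2 3; 0 0 0)² = 3/35, sgn -1
Racah Σ t=0..0: t=0:+1/6 = 1/6
⇒ 3j(1 2 3; 0 -1 1)² = 8/105, sgn +1
4πI² = N·(3j₀)²·(3jₘ)² = 24/35
I = -1·√(0.685714/4π) = -0.23359668

-0.233597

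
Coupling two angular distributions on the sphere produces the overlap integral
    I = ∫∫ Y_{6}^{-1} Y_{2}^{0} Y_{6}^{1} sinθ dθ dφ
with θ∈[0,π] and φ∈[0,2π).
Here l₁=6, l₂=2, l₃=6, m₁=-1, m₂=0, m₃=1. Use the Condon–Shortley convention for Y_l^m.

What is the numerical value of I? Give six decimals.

Checks pass: Σm=0; 14 even; l₃=6∈[4,8].
(2·6+1)(2·2+1)(2·6+1) = 845
Δ: 2! 10! 2! / 15! → 1/90090
sum: t=0:+1/69120 t=1:−1/14400 t=2:+1/69120 = -7/172800
3j²(6 2 6; 0 0 0) = Δ·Π!·Σ² = 14/715  (sign -1)
sum: t=0:+1/120960 t=1:−1/17280 t=2:+1/57600 = -13/403200
3j²(6 2 6; -1 0 1) = Δ·Π!·Σ² = 13/770  (sign +1)
combine: 4πI² = 845·14/715·13/770 = 169/605
take √, sign -1: I = -0.14909419

-0.149094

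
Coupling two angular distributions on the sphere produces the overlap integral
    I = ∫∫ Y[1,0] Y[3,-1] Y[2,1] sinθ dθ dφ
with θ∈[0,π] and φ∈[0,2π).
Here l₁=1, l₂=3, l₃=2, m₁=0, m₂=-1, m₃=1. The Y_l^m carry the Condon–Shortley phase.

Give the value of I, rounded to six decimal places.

Rules hold: Σm=0, L=6 even, 2≤2≤4.
N = 3·7·5 = 105
Δ = 2!·0!·4!/7! = 1/105
Racah Σ t=1..1: t=1:−1/4 = -1/4
⇒ 3j(1 3 2; 0 0 0)² = 3/35, sgn -1
Racah Σ t=1..1: t=1:−1/6 = -1/6
⇒ 3j(1 3 2; 0 -1 1)² = 8/105, sgn +1
4πI² = N·(3j₀)²·(3jₘ)² = 24/35
I = -1·√(0.685714/4π) = -0.23359668

-0.233597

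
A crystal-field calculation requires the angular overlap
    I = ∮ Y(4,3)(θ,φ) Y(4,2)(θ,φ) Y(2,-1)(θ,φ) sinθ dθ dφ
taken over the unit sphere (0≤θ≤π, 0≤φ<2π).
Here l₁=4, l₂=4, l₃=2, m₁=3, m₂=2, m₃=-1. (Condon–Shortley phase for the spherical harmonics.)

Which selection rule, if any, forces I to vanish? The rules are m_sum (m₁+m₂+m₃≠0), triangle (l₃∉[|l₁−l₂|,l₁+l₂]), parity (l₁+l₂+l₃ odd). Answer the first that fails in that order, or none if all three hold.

m₁+m₂+m₃ = 3 + 2 − 1 = 4  ✗
triangle: |4−4|=0 ≤ l₃=2 ≤ 4+4=8
parity: l₁+l₂+l₃ = 10 is even

m_sum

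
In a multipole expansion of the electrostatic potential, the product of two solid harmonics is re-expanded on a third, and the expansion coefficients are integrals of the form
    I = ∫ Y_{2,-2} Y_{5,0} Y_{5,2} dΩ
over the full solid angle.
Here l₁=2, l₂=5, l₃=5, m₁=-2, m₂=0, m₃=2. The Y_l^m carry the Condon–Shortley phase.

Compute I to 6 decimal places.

m-sum 0 ✓  L=12 even ✓  3≤5≤7 ✓
Π(2lᵢ+1) = 5×11×11 = 605
triangle coeff Δ(2,5,5) = 1/38610
Σ_t [0,2]: t=0:+1/2880 t=1:−1/576 t=2:+1/2880 = -1/960
(3j)²=10/429 [(2 5 5; 0 0 0)], sign=+1
Σ_t [2,2]: t=2:+1/2880 = 1/2880
(3j)²=14/429 [(2 5 5; -2 0 2)], sign=-1
⇒ 4πI² = 700/1521
I = (-1)√(700/1521/(4π)) = -0.19137248

-0.191372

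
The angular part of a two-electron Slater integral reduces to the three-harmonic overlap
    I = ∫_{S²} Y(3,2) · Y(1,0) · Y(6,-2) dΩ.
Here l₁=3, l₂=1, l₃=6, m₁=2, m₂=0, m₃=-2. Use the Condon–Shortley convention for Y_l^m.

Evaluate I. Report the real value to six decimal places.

l₃=6 ∉ [2,4] — triangle fails ⇒ I = 0

0.000000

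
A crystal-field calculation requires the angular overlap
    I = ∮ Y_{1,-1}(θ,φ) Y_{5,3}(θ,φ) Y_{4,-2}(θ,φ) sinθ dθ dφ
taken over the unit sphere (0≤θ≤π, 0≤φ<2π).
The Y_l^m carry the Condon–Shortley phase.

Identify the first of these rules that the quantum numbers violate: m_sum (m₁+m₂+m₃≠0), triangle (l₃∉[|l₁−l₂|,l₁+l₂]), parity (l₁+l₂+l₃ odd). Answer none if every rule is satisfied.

none

azimuthal sum: -1 + 3 − 2 = 0  ✓
4 ≤ 4 ≤ 6 (triangle on l)  ✓
L = 1 + 5 + 4 = 10 (even)  ✓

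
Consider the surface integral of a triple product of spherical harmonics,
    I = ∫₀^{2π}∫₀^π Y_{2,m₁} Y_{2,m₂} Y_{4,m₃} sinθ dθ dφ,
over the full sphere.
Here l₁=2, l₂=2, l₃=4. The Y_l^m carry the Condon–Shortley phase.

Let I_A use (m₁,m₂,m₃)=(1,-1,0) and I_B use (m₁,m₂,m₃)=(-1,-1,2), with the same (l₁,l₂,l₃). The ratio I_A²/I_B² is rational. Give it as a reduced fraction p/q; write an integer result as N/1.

2/5

Same 2,2,4: normalisation and zero-m 3j drop out of the ratio.
A: Δ: 0! 4! 4! / 9! → 1/630; sum: t=0:+1/36 = 1/36; 3j²(2 2 4; 1 -1 0) = Δ·Π!·Σ² = 8/315  (sign +1)
B: Δ: 0! 4! 4! / 9! → 1/630; sum: t=0:+1/36 = 1/36; 3j²(2 2 4; -1 -1 2) = Δ·Π!·Σ² = 4/63  (sign +1)
I_A²/I_B² = (8/315)/(4/63) = 2/5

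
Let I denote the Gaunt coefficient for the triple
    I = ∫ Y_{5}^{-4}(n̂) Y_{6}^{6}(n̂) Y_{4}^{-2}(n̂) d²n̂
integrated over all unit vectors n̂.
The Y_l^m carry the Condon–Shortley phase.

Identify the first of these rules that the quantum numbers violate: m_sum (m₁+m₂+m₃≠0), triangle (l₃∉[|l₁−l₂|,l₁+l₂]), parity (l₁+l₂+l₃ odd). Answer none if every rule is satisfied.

m₁+m₂+m₃ = -4 + 6 − 2 = 0  ✓
triangle: |5−6|=1 ≤ l₃=4 ≤ 5+6=11  ✓
parity: l₁+l₂+l₃ = 15 is odd  ✗

parity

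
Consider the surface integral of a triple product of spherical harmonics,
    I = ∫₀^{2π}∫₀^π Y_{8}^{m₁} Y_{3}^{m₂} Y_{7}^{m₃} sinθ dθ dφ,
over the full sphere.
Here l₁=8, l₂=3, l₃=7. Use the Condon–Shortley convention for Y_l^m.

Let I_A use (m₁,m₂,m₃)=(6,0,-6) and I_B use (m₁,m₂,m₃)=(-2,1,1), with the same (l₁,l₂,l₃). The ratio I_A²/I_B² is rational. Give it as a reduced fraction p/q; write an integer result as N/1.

31941/13690

Same 8,3,7: normalisation and zero-m 3j drop out of the ratio.
A: Δ: 4! 12! 2! / 19! → 1/5290740; sum: t=1:−1/479001600 t=2:+1/1916006400 = -1/638668800; 3j²(8 3 7; 6 0 -6) = Δ·Π!·Σ² = 117/6460  (sign +1)
B: Δ: 4! 12! 2! / 19! → 1/5290740; sum: t=2:+1/7741440 t=3:−1/3628800 t=4:+1/24883200 = -37/348364800; 3j²(8 3 7; -2 1 1) = Δ·Π!·Σ² = 1369/176358  (sign -1)
I_A²/I_B² = (117/6460)/(1369/176358) = 31941/13690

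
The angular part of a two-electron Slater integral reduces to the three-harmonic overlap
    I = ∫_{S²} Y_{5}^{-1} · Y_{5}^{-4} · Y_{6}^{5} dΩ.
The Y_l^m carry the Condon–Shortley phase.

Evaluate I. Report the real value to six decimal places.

0.158629

Checks pass: Σm=0; 16 even; l₃=6∈[0,10].
(2·5+1)(2·5+1)(2·6+1) = 1573
Δ: 4! 6! 6! / 17! → 1/28588560
sum: t=0:+1/345600 t=1:−1/13824 t=2:+1/5184 t=3:−1/13824 t=4:+1/345600 = 7/129600
3j²(5 5 6; 0 0 0) = Δ·Π!·Σ² = 80/7293  (sign +1)
sum: t=0:+1/2073600 t=1:−1/518400 = -1/691200
3j²(5 5 6; -1 -4 5) = Δ·Π!·Σ² = 81/4420  (sign +1)
combine: 4πI² = 1573·80/7293·81/4420 = 1188/3757
take √, sign +1: I = 0.15862904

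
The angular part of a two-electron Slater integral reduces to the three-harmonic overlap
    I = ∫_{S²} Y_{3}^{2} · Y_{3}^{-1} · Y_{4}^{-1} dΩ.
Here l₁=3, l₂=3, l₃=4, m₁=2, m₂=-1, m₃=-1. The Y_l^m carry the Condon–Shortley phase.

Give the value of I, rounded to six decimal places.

0.145070

Checks pass: Σm=0; 10 even; l₃=4∈[0,6].
(2·3+1)(2·3+1)(2·4+1) = 441
Δ: 2! 4! 4! / 11! → 1/34650
sum: t=0:+1/72 t=1:−1/16 t=2:+1/72 = -5/144
3j²(3 3 4; 0 0 0) = Δ·Π!·Σ² = 2/77  (sign -1)
sum: t=0:+1/48 t=1:−1/144 = 1/72
3j²(3 3 4; 2 -1 -1) = Δ·Π!·Σ² = 16/693  (sign -1)
combine: 4πI² = 441·2/77·16/693 = 32/121
take √, sign +1: I = 0.14506992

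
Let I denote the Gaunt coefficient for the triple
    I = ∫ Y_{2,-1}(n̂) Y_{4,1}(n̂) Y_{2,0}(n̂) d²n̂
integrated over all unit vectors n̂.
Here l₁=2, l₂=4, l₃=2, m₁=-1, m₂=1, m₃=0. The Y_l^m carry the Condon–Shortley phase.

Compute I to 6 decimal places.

-0.220728

Rules hold: Σm=0, L=8 even, 2≤2≤6.
N = 5·9·5 = 225
Δ = 4!·0!·4!/9! = 1/630
Racah Σ t=2..2: t=2:+1/16 = 1/16
⇒ 3j(2 4 2; 0 0 0)² = 2/35, sgn +1
Racah Σ t=3..3: t=3:−1/24 = -1/24
⇒ 3j(2 4 2; -1 1 0)² = 1/21, sgn -1
4πI² = N·(3j₀)²·(3jₘ)² = 30/49
I = -1·√(0.612245/4π) = -0.22072812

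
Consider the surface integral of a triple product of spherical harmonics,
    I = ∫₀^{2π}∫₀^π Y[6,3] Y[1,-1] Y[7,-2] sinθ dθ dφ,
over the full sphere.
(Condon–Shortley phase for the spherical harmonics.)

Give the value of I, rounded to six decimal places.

0.110647

m-sum 0 ✓  L=14 even ✓  5≤7≤7 ✓
Π(2lᵢ+1) = 13×3×15 = 585
triangle coeff Δ(6,1,7) = 1/1365
Σ_t [0,0]: t=0:+1/518400 = 1/518400
(3j)²=7/195 [(6 1 7; 0 0 0)], sign=-1
Σ_t [0,0]: t=0:+1/4354560 = 1/4354560
(3j)²=2/273 [(6 1 7; 3 -1 -2)], sign=-1
⇒ 4πI² = 2/13
I = (+1)√(2/13/(4π)) = 0.11064668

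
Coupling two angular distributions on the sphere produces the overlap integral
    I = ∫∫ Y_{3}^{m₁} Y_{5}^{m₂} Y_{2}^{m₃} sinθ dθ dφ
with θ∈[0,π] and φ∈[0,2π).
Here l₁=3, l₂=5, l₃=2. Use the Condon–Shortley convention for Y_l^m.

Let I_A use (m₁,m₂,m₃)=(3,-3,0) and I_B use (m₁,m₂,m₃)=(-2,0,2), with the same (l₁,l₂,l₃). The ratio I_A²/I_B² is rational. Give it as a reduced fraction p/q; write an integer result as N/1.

Same 3,5,2: normalisation and zero-m 3j drop out of the ratio.
A: Δ: 6! 0! 4! / 11! → 1/2310; sum: t=0:+1/2880 = 1/2880; 3j²(3 5 2; 3 -3 0) = Δ·Π!·Σ² = 2/165  (sign +1)
B: Δ: 6! 0! 4! / 11! → 1/2310; sum: t=5:−1/2880 = -1/2880; 3j²(3 5 2; -2 0 2) = Δ·Π!·Σ² = 1/462  (sign -1)
I_A²/I_B² = (2/165)/(1/462) = 28/5

28/5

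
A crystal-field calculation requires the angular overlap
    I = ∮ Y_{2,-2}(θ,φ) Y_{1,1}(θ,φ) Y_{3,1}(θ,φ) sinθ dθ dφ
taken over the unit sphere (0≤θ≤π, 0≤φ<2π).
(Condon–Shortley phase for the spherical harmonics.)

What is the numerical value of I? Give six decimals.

Checks pass: Σm=0; 6 even; l₃=3∈[1,3].
(2·2+1)(2·1+1)(2·3+1) = 105
Δ: 0! 4! 2! / 7! → 1/105
sum: t=0:+1/4 = 1/4
3j²(2 1 3; 0 0 0) = Δ·Π!·Σ² = 3/35  (sign -1)
sum: t=0:+1/48 = 1/48
3j²(2 1 3; -2 1 1) = Δ·Π!·Σ² = 1/105  (sign +1)
combine: 4πI² = 105·3/35·1/105 = 3/35
take √, sign -1: I = -0.08258890

-0.082589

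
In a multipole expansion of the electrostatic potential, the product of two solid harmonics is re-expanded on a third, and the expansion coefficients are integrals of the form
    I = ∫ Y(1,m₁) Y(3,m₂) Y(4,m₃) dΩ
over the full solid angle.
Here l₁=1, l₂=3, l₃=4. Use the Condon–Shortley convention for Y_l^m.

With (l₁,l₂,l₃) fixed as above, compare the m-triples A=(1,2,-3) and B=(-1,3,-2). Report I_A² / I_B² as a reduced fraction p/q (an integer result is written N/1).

21/1

l's match ⇒ only the (l;m) 3-j factors differ between A and B.
A: triangle coeff Δ(1,3,4) = 1/252; Σ_t [0,0]: t=0:+1/240 = 1/240; (3j)²=1/12 [(1 3 4; 1 2 -3)], sign=-1
B: triangle coeff Δ(1,3,4) = 1/252; Σ_t [0,0]: t=0:+1/1440 = 1/1440; (3j)²=1/252 [(1 3 4; -1 3 -2)], sign=+1
I_A²/I_B² = (1/12)/(1/252) = 21/1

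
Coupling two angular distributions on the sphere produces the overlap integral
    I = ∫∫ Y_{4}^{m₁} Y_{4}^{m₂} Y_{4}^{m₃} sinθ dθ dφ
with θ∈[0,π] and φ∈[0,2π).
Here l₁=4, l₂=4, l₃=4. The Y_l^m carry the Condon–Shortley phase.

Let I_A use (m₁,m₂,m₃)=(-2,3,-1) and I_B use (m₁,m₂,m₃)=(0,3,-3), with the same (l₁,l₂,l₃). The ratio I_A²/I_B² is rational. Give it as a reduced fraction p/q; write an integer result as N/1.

Same 4,4,4: normalisation and zero-m 3j drop out of the ratio.
A: Δ: 4! 4! 4! / 13! → 1/450450; sum: t=3:−1/864 t=4:+1/576 = 1/1728; 3j²(4 4 4; -2 3 -1) = Δ·Π!·Σ² = 5/1287  (sign -1)
B: Δ: 4! 4! 4! / 13! → 1/450450; sum: t=3:−1/864 t=4:+1/3456 = -1/1152; 3j²(4 4 4; 0 3 -3) = Δ·Π!·Σ² = 7/286  (sign +1)
I_A²/I_B² = (5/1287)/(7/286) = 10/63

10/63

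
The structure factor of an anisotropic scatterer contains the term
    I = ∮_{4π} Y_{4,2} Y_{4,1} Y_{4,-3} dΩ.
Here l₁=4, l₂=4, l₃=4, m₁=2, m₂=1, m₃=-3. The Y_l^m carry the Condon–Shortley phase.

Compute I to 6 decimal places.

-0.063661

Rules hold: Σm=0, L=12 even, 0≤4≤8.
N = 9·9·9 = 729
Δ = 4!·4!·4!/13! = 1/450450
Racah Σ t=0..4: t=0:+1/13824 t=1:−1/216 t=2:+1/64 t=3:−1/216 t=4:+1/13824 = 5/768
⇒ 3j(4 4 4; 0 0 0)² = 18/1001, sgn +1
Racah Σ t=1..2: t=1:−1/864 t=2:+1/576 = 1/1728
⇒ 3j(4 4 4; 2 1 -3)² = 5/1287, sgn -1
4πI² = N·(3j₀)²·(3jₘ)² = 7290/143143
I = -1·√(0.0509281/4π) = -0.06366105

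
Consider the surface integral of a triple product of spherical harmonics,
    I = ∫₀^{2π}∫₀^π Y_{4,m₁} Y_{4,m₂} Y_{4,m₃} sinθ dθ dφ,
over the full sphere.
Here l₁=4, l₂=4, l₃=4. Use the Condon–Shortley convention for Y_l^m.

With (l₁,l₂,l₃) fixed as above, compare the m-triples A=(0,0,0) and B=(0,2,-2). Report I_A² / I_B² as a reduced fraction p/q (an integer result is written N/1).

324/121

Shared (l₁,l₂,l₃)=(4,4,4): N and (l;000)² cancel in I_A²/I_B².
A: Δ = 4!·4!·4!/13! = 1/450450; Racah Σ t=0..4: t=0:+1/13824 t=1:−1/216 t=2:+1/64 t=3:−1/216 t=4:+1/13824 = 5/768; ⇒ 3j(4 4 4; 0 0 0)² = 18/1001, sgn +1
B: Δ = 4!·4!·4!/13! = 1/450450; Racah Σ t=2..4: t=2:+1/384 t=3:−1/216 t=4:+1/2304 = -11/6912; ⇒ 3j(4 4 4; 0 2 -2)² = 11/1638, sgn -1
I_A²/I_B² = (18/1001)/(11/1638) = 324/121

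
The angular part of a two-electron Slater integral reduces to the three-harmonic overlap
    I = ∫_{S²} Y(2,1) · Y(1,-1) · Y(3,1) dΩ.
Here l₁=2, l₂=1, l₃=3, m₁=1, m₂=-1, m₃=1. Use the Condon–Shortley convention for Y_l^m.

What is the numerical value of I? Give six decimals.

0.000000

m-sum = 1 − 1 + 1 = 1 ≠ 0 ⇒ I = 0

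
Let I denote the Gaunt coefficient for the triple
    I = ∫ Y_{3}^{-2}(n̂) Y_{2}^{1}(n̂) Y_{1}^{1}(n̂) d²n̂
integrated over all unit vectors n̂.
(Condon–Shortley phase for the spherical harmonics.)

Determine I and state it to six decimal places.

0.261169

Checks pass: Σm=0; 6 even; l₃=1∈[1,5].
(2·3+1)(2·2+1)(2·1+1) = 105
Δ: 4! 2! 0! / 7! → 1/105
sum: t=2:+1/4 = 1/4
3j²(3 2 1; 0 0 0) = Δ·Π!·Σ² = 3/35  (sign -1)
sum: t=3:−1/12 = -1/12
3j²(3 2 1; -2 1 1) = Δ·Π!·Σ² = 2/21  (sign -1)
combine: 4πI² = 105·3/35·2/21 = 6/7
take √, sign +1: I = 0.26116903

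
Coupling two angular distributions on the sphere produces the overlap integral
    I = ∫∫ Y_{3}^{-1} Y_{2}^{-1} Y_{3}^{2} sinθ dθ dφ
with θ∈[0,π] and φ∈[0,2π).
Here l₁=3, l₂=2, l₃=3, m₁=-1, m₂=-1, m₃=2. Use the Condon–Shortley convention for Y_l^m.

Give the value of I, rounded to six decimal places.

0.162868

Rules hold: Σm=0, L=8 even, 1≤3≤5.
N = 7·5·7 = 245
Δ = 2!·4!·2!/9! = 1/3780
Racah Σ t=0..2: t=0:+1/24 t=1:−1/4 t=2:+1/24 = -1/6
⇒ 3j(3 2 3; 0 0 0)² = 4/105, sgn +1
Racah Σ t=0..1: t=0:+1/48 t=1:−1/12 = -1/16
⇒ 3j(3 2 3; -1 -1 2)² = 1/28, sgn +1
4πI² = N·(3j₀)²·(3jₘ)² = 1/3
I = +1·√(0.333333/4π) = 0.16286750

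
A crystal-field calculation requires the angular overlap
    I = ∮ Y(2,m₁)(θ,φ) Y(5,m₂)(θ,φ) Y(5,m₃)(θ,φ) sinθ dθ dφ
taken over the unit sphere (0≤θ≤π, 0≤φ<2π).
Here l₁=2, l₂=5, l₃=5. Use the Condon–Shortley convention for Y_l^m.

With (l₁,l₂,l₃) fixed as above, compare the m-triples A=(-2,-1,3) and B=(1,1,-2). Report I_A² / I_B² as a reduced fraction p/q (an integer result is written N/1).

l's match ⇒ only the (l;m) 3-j factors differ between A and B.
A: triangle coeff Δ(2,5,5) = 1/38610; Σ_t [2,2]: t=2:+1/5760 = 1/5760; (3j)²=56/2145 [(2 5 5; -2 -1 3)], sign=+1
B: triangle coeff Δ(2,5,5) = 1/38610; Σ_t [0,1]: t=0:+1/2880 t=1:−1/1440 = -1/2880; (3j)²=7/715 [(2 5 5; 1 1 -2)], sign=+1
I_A²/I_B² = (56/2145)/(7/715) = 8/3

8/3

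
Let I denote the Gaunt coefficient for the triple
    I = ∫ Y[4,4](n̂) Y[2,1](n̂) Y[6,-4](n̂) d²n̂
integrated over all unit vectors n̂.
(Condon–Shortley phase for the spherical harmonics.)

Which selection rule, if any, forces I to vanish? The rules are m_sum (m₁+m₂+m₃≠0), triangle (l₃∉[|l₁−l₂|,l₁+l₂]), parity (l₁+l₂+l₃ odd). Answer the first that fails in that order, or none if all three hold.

m₁+m₂+m₃ = 4 + 1 − 4 = 1  ✗
triangle: |4−2|=2 ≤ l₃=6 ≤ 4+2=6
parity: l₁+l₂+l₃ = 12 is even

m_sum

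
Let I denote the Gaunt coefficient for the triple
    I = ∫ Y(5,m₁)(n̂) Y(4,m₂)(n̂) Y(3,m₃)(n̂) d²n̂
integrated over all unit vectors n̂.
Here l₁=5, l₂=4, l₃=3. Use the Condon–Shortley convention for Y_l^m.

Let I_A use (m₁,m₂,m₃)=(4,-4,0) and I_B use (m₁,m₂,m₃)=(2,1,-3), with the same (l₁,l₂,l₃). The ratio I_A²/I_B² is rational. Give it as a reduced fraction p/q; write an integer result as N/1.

168/125

Same 5,4,3: normalisation and zero-m 3j drop out of the ratio.
A: Δ: 6! 4! 2! / 13! → 1/180180; sum: t=0:+1/8640 = 1/8640; 3j²(5 4 3; 4 -4 0) = Δ·Π!·Σ² = 28/715  (sign -1)
B: Δ: 6! 4! 2! / 13! → 1/180180; sum: t=3:−1/1728 = -1/1728; 3j²(5 4 3; 2 1 -3) = Δ·Π!·Σ² = 25/858  (sign -1)
I_A²/I_B² = (28/715)/(25/858) = 168/125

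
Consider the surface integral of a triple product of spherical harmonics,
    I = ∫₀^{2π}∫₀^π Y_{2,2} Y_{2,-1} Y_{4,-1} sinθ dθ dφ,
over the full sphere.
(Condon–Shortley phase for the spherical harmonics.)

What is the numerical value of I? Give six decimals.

-0.090112

Rules hold: Σm=0, L=8 even, 0≤4≤4.
N = 5·5·9 = 225
Δ = 0!·4!·4!/9! = 1/630
Racah Σ t=0..0: t=0:+1/16 = 1/16
⇒ 3j(2 2 4; 0 0 0)² = 2/35, sgn +1
Racah Σ t=0..0: t=0:+1/144 = 1/144
⇒ 3j(2 2 4; 2 -1 -1)² = 1/126, sgn -1
4πI² = N·(3j₀)²·(3jₘ)² = 5/49
I = -1·√(0.102041/4π) = -0.09011188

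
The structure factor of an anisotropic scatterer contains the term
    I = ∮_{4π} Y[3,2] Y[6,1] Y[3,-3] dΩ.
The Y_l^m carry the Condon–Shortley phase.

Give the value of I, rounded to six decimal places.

m-sum 0 ✓  L=12 even ✓  3≤3≤9 ✓
Π(2lᵢ+1) = 7×13×7 = 637
triangle coeff Δ(3,6,3) = 1/12012
Σ_t [3,3]: t=3:−1/1296 = -1/1296
(3j)²=100/3003 [(3 6 3; 0 0 0)], sign=+1
Σ_t [1,1]: t=1:−1/86400 = -1/86400
(3j)²=1/1716 [(3 6 3; 2 1 -3)], sign=-1
⇒ 4πI² = 175/14157
I = (-1)√(175/14157/(4π)) = -0.03136379

-0.031364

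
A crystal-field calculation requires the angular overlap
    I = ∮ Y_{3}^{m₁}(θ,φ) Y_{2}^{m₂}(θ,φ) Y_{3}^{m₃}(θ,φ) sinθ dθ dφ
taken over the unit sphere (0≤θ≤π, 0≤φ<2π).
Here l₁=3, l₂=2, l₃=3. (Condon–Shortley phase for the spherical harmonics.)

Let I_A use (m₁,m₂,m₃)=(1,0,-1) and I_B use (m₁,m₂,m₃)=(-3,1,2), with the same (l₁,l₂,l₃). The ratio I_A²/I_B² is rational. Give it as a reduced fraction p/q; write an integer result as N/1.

9/25

Same 3,2,3: normalisation and zero-m 3j drop out of the ratio.
A: Δ: 2! 4! 2! / 9! → 1/3780; sum: t=0:+1/16 t=1:−1/6 t=2:+1/96 = -3/32; 3j²(3 2 3; 1 0 -1) = Δ·Π!·Σ² = 3/140  (sign -1)
B: Δ: 2! 4! 2! / 9! → 1/3780; sum: t=2:+1/48 = 1/48; 3j²(3 2 3; -3 1 2) = Δ·Π!·Σ² = 5/84  (sign -1)
I_A²/I_B² = (3/140)/(5/84) = 9/25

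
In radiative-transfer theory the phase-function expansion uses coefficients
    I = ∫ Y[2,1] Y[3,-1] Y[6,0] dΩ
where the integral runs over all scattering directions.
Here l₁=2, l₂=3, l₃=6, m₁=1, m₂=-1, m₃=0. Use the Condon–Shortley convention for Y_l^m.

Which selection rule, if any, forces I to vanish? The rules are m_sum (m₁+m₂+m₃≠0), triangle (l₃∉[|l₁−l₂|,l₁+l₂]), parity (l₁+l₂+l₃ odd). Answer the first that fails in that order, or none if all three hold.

triangle

m₁+m₂+m₃ = 1 − 1 + 0 = 0  ✓
triangle: |2−3|=1 ≤ l₃=6 ≤ 2+3=5  ✗
parity: l₁+l₂+l₃ = 11 is odd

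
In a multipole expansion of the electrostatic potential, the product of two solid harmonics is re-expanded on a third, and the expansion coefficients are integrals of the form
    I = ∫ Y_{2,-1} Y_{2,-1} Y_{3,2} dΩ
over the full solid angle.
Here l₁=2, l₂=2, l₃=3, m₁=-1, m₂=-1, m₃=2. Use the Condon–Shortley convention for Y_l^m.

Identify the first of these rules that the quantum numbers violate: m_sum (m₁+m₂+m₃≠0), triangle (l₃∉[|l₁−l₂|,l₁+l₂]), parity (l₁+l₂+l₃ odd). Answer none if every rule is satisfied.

m₁+m₂+m₃ = -1 − 1 + 2 = 0  ✓
triangle: |2−2|=0 ≤ l₃=3 ≤ 2+2=4  ✓
parity: l₁+l₂+l₃ = 7 is odd  ✗

parity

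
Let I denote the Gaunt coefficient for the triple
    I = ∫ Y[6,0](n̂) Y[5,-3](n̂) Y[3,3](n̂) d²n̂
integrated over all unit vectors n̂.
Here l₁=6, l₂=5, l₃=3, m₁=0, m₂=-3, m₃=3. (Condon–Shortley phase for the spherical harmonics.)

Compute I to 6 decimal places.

m-sum 0 ✓  L=14 even ✓  1≤3≤11 ✓
Π(2lᵢ+1) = 13×11×7 = 1001
triangle coeff Δ(6,5,3) = 1/675675
Σ_t [3,5]: t=3:−1/8640 t=4:+1/2304 t=5:−1/8640 = 7/34560
(3j)²=7/429 [(6 5 3; 0 0 0)], sign=-1
Σ_t [2,2]: t=2:+1/69120 = 1/69120
(3j)²=4/429 [(6 5 3; 0 -3 3)], sign=+1
⇒ 4πI² = 196/1287
I = (-1)√(196/1287/(4π)) = -0.11008644

-0.110086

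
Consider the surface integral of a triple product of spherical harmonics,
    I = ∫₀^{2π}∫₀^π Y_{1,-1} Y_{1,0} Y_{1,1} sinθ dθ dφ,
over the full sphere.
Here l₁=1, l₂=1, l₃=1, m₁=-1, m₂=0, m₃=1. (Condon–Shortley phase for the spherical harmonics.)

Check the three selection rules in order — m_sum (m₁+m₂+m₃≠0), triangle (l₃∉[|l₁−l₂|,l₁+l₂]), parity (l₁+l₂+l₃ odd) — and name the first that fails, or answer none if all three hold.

parity

azimuthal sum: -1 + 0 + 1 = 0  ✓
0 ≤ 1 ≤ 2 (triangle on l)  ✓
L = 1 + 1 + 1 = 3 (odd)  ✗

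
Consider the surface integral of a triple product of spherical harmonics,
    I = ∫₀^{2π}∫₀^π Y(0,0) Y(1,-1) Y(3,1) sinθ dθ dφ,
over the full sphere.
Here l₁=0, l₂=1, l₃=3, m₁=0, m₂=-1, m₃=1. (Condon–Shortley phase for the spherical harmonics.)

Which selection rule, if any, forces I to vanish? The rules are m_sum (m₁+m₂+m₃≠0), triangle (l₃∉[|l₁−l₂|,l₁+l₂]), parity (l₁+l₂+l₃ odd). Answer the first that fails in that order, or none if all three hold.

m₁+m₂+m₃ = 0 − 1 + 1 = 0  ✓
triangle: |0−1|=1 ≤ l₃=3 ≤ 0+1=1  ✗
parity: l₁+l₂+l₃ = 4 is even

triangle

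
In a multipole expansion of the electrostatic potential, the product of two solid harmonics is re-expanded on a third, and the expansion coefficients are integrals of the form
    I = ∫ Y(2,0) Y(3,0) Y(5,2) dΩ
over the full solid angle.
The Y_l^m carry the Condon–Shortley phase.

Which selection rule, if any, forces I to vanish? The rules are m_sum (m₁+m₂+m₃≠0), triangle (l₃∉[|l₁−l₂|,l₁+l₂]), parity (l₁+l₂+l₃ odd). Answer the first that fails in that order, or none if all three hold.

m_sum

Σmᵢ = 2  ✗
l₃∈[|l₁−l₂|,l₁+l₂]=[1,5], have l₃=5
Σlᵢ = 10 ⇒ even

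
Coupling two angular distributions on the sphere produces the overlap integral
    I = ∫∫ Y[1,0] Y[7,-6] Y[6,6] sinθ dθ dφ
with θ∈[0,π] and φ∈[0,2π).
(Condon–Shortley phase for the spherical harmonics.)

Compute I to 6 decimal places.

0.126157

Rules hold: Σm=0, L=14 even, 6≤6≤8.
N = 3·15·13 = 585
Δ = 2!·0!·12!/15! = 1/1365
Racah Σ t=1..1: t=1:−1/518400 = -1/518400
⇒ 3j(1 7 6; 0 0 0)² = 7/195, sgn -1
Racah Σ t=1..1: t=1:−1/479001600 = -1/479001600
⇒ 3j(1 7 6; 0 -6 6)² = 1/105, sgn -1
4πI² = N·(3j₀)²·(3jₘ)² = 1/5
I = +1·√(0.2/4π) = 0.12615663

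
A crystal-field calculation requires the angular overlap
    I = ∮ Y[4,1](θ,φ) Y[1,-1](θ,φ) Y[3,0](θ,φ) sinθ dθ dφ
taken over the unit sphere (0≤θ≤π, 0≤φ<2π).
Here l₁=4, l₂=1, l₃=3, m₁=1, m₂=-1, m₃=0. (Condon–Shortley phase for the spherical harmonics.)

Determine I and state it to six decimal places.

Rules hold: Σm=0, L=8 even, 3≤3≤5.
N = 9·3·7 = 189
Δ = 2!·6!·0!/9! = 1/252
Racah Σ t=1..1: t=1:−1/36 = -1/36
⇒ 3j(4 1 3; 0 0 0)² = 4/63, sgn +1
Racah Σ t=0..0: t=0:+1/72 = 1/72
⇒ 3j(4 1 3; 1 -1 0)² = 5/126, sgn -1
4πI² = N·(3j₀)²·(3jₘ)² = 10/21
I = -1·√(0.47619/4π) = -0.19466390

-0.194664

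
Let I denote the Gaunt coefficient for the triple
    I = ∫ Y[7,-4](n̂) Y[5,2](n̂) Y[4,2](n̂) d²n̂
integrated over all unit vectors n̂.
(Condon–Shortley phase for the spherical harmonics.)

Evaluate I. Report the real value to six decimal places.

0.139828

m-sum 0 ✓  L=16 even ✓  2≤4≤12 ✓
Π(2lᵢ+1) = 15×11×9 = 1485
triangle coeff Δ(7,5,4) = 1/6126120
Σ_t [3,5]: t=3:−1/69120 t=4:+1/20736 t=5:−1/69120 = 1/51840
(3j)²=280/21879 [(7 5 4; 0 0 0)], sign=+1
Σ_t [5,7]: t=5:−1/1036800 t=6:+1/172800 t=7:−1/483840 = 1/362880
(3j)²=20/1547 [(7 5 4; -4 2 2)], sign=+1
⇒ 4πI² = 12000/48841
I = (+1)√(12000/48841/(4π)) = 0.13982777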